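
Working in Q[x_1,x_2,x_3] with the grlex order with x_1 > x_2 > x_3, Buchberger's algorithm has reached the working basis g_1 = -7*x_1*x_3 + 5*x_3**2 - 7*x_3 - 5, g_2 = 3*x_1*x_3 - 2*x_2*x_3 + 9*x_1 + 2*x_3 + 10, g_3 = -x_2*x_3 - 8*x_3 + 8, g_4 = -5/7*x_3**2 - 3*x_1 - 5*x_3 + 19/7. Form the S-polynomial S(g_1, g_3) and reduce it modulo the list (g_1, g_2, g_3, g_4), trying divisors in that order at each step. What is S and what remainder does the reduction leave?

S(g_1, g_3) = -5/7*x_2*x_3**2 - 8*x_1*x_3 + x_2*x_3 + 8*x_1 + 5/7*x_2; remainder on division = 8*x_1 + 5/7*x_2 - 40/7*x_3 + 96/7.

lcm(LM(g_1), LM(g_3)) = x_1*x_2*x_3.
S = (lcm/LT(g_1))·g_1 − (lcm/LT(g_3))·g_3 = -5/7*x_2*x_3**2 - 8*x_1*x_3 + x_2*x_3 + 8*x_1 + 5/7*x_2.
Reduce S modulo (g_1, g_2, g_3, g_4) in that order:
  leading term x_2*x_3**2: subtract (5/7*x_3)·g_3 from -5/7*x_2*x_3**2 - 8*x_1*x_3 + x_2*x_3 + 8*x_1 + 5/7*x_2 → -8*x_1*x_3 + x_2*x_3 + 40/7*x_3**2 + 8*x_1 + 5/7*x_2 - 40/7*x_3
  leading term x_1*x_3: subtract (8/7)·g_1 from -8*x_1*x_3 + x_2*x_3 + 40/7*x_3**2 + 8*x_1 + 5/7*x_2 - 40/7*x_3 → x_2*x_3 + 8*x_1 + 5/7*x_2 + 16/7*x_3 + 40/7
  leading term x_2*x_3: subtract (-1)·g_3 from x_2*x_3 + 8*x_1 + 5/7*x_2 + 16/7*x_3 + 40/7 → 8*x_1 + 5/7*x_2 - 40/7*x_3 + 96/7
  leading term x_1: no divisor's leading term divides it; move 8*x_1 to the remainder.
  leading term x_2: no divisor's leading term divides it; move 5/7*x_2 to the remainder.
  leading term x_3: no divisor's leading term divides it; move -40/7*x_3 to the remainder.
  leading term 1: no divisor's leading term divides it; move 96/7 to the remainder.
The remainder 8*x_1 + 5/7*x_2 - 40/7*x_3 + 96/7 is nonzero, so it would be added as the next basis element.
This is the inner loop of Buchberger's algorithm — each nonzero remainder becomes a new basis element.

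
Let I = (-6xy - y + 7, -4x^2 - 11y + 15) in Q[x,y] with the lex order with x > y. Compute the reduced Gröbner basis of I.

G = {x + 33/14y^2 - 67/21y - 1/6, y^3 - 134/99y^2 - 14/99y + 49/99}

f_1 = -6xy - y + 7, LT = xy.
f_2 = -4x^2 - 11y + 15, LT = x^2.

S(f_1,f_2): lcm = x^2y. S = 1/6xy - 7/6x - 11/4y^2 + 15/4y.
  leading term xy: subtract (-1/36)·f_1 from 1/6xy - 7/6x - 11/4y^2 + 15/4y → -7/6x - 11/4y^2 + 67/18y + 7/36
  leading term x: no divisor's leading term divides it; move -7/6x to the remainder.
  leading term y^2: no divisor's leading term divides it; move -11/4y^2 to the remainder.
  leading term y: no divisor's leading term divides it; move 67/18y to the remainder.
  leading term 1: no divisor's leading term divides it; move 7/36 to the remainder.
  remainder -7/6x - 11/4y^2 + 67/18y + 7/36 ≠ 0; add g_3 = -7/6x - 11/4y^2 + 67/18y + 7/36 to the basis.

S(f_1,g_3): lcm = xy. S = -33/14y^3 + 67/21y^2 + 1/3y - 7/6.
  leading term y^3: no divisor's leading term divides it; move -33/14y^3 to the remainder.
  leading term y^2: no divisor's leading term divides it; move 67/21y^2 to the remainder.
  leading term y: no divisor's leading term divides it; move 1/3y to the remainder.
  leading term 1: no divisor's leading term divides it; move -7/6 to the remainder.
  remainder -33/14y^3 + 67/21y^2 + 1/3y - 7/6 ≠ 0; add g_4 = -33/14y^3 + 67/21y^2 + 1/3y - 7/6 to the basis.

The other S-polynomials (S(f_2,g_3), S(f_1,g_4), S(f_2,g_4), S(g_3,g_4)) all reduce to 0 modulo the current basis, so we have a Gröbner basis.
Inter-reduce: drop elements whose leading term is divisible by another's, tail-reduce, and make monic.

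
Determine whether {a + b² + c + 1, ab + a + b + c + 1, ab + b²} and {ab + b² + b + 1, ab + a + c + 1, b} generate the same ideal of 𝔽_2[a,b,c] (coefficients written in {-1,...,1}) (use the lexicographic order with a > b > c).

Two ideals are equal iff their reduced Gröbner bases coincide (the reduced basis is unique for a fixed ordering).
Buchberger on the first generating set:
f_1 = a + b² + c + 1, LT = a.
f_2 = ab + a + b + c + 1, LT = ab.
f_3 = ab + b², LT = ab.

S(f_1,f_2): lcm = ab. S = a + b³ + bc + c + 1.
  leading term a: subtract (1)·f_1 from a + b³ + bc + c + 1 → b³ + b² + bc
  leading term b³: no divisor's leading term divides it; move b³ to the remainder.
  leading term b²: no divisor's leading term divides it; move b² to the remainder.
  leading term bc: no divisor's leading term divides it; move bc to the remainder.
  remainder b³ + b² + bc ≠ 0; add g_4 = b³ + b² + bc to the basis.

S(f_1,f_3): lcm = ab. S = b³ + b² + bc + b.
  leading term b³: subtract (1)·g_4 from b³ + b² + bc + b → b
  leading term b: no divisor's leading term divides it; move b to the remainder.
  remainder b ≠ 0; add g_5 = b to the basis.

The other S-polynomials (S(f_2,f_3), S(f_1,g_4), S(f_2,g_4), S(f_3,g_4), S(f_1,g_5), S(f_2,g_5), S(f_3,g_5), S(g_4,g_5)) all reduce to 0 modulo the current basis, so we have a Gröbner basis.
Inter-reduce: drop elements whose leading term is divisible by another's, tail-reduce, and make monic.
Reduced Gröbner basis: {a + c + 1, b}.

Buchberger on the second generating set:
h_1 = ab + b² + b + 1, LT = ab.
h_2 = ab + a + c + 1, LT = ab.
h_3 = b, LT = b.

S(h_1,h_2): lcm = ab. S = a + b² + b + c.
  leading term a: no divisor's leading term divides it; move a to the remainder.
  leading term b²: subtract (b)·h_3 from b² + b + c → b + c
  leading term b: subtract (1)·h_3 from b + c → c
  leading term c: no divisor's leading term divides it; move c to the remainder.
  remainder a + c ≠ 0; add k_4 = a + c to the basis.

S(h_1,h_3): lcm = ab. S = b² + b + 1.
  leading term b²: subtract (b)·h_3 from b² + b + 1 → b + 1
  leading term b: subtract (1)·h_3 from b + 1 → 1
  leading term 1: no divisor's leading term divides it; move 1 to the remainder.
  remainder 1 ≠ 0; add k_5 = 1 to the basis.

The other S-polynomials (S(h_2,h_3), S(h_1,k_4), S(h_2,k_4), S(h_3,k_4), S(h_1,k_5), S(h_2,k_5), S(h_3,k_5), S(k_4,k_5)) all reduce to 0 modulo the current basis, so we have a Gröbner basis.
Inter-reduce: drop elements whose leading term is divisible by another's, tail-reduce, and make monic.
Reduced Gröbner basis: {1}.

The bases are distinct; the ideals are different.

No, the ideals differ.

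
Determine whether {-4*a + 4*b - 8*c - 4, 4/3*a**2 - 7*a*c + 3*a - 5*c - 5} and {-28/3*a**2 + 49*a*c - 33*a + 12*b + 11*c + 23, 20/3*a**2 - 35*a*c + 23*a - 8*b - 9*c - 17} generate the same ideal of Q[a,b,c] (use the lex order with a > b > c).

Yes, the ideals are equal.

For a fixed monomial order, each ideal has a unique reduced Gröbner basis; comparing bases decides equality.
Buchberger on the first generating set:
f_1 = -4*a + 4*b - 8*c - 4, LT = a.
f_2 = 4/3*a**2 - 7*a*c + 3*a - 5*c - 5, LT = a**2.

S(f_1,f_2): lcm = a**2. S = -a*b + 29/4*a*c - 5/4*a + 15/4*c + 15/4.
  reduce S modulo (f_1, f_2):
  remainder -b**2 + 37/4*b*c - 1/4*b - 29/2*c**2 - c + 5 ≠ 0; add g_3 = -b**2 + 37/4*b*c - 1/4*b - 29/2*c**2 - c + 5 to the basis.

The other S-polynomials (S(f_1,g_3), S(f_2,g_3)) all reduce to 0 modulo the current basis, so we have a Gröbner basis.
Inter-reduce: drop elements whose leading term is divisible by another's, tail-reduce, and make monic.
Reduced Gröbner basis: {a - b + 2*c + 1, b**2 - 37/4*b*c + 1/4*b + 29/2*c**2 + c - 5}.

Buchberger on the second generating set:
h_1 = -28/3*a**2 + 49*a*c - 33*a + 12*b + 11*c + 23, LT = a**2.
h_2 = 20/3*a**2 - 35*a*c + 23*a - 8*b - 9*c - 17, LT = a**2.

S(h_1,h_2): lcm = a**2. S = 3/35*a - 3/35*b + 6/35*c + 3/35.
  reduce S modulo (h_1, h_2):
  remainder 3/35*a - 3/35*b + 6/35*c + 3/35 ≠ 0; add k_3 = 3/35*a - 3/35*b + 6/35*c + 3/35 to the basis.

S(h_1,k_3): lcm = a**2. S = a*b - 29/4*a*c + 71/28*a - 9/7*b - 33/28*c - 69/28.
  reduce S modulo (h_1, h_2, k_3):
  remainder b**2 - 37/4*b*c + 1/4*b + 29/2*c**2 + c - 5 ≠ 0; add k_4 = b**2 - 37/4*b*c + 1/4*b + 29/2*c**2 + c - 5 to the basis.

The other S-polynomials (S(h_2,k_3), S(h_1,k_4), S(h_2,k_4), S(k_3,k_4)) all reduce to 0 modulo the current basis, so we have a Gröbner basis.
Inter-reduce: drop elements whose leading term is divisible by another's, tail-reduce, and make monic.
Reduced Gröbner basis: {a - b + 2*c + 1, b**2 - 37/4*b*c + 1/4*b + 29/2*c**2 + c - 5}.

The two bases agree; hence the ideals are identical.
The choice of monomial ordering does not affect the verdict — as long as both bases are computed under the same ordering, their equality decides ideal equality.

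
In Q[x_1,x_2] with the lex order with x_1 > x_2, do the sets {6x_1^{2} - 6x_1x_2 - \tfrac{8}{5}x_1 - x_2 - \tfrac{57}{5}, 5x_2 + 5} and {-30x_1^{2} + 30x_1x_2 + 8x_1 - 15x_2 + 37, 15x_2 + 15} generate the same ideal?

Since reduced Gröbner bases are canonical representatives of ideals under a given ordering, it suffices to compute and compare them.
Buchberger on the first generating set:
f_1 = 6x_1^{2} - 6x_1x_2 - \tfrac{8}{5}x_1 - x_2 - \tfrac{57}{5}, LT = x_1^{2}.
f_2 = 5x_2 + 5, LT = x_2.

S(f_1,f_2): leading monomials are coprime, so the S-polynomial reduces to 0 (Buchberger's first criterion).
Every S-polynomial of the final basis reduces to 0, so we have a Gröbner basis.
Inter-reduce: drop elements whose leading term is divisible by another's, tail-reduce, and make monic.
Reduced Gröbner basis: {x_1^{2} + \tfrac{11}{15}x_1 - \tfrac{26}{15}, x_2 + 1}.

Buchberger on the second generating set:
h_1 = -30x_1^{2} + 30x_1x_2 + 8x_1 - 15x_2 + 37, LT = x_1^{2}.
h_2 = 15x_2 + 15, LT = x_2.

S(h_1,h_2): leading monomials are coprime, so the S-polynomial reduces to 0 (Buchberger's first criterion).
Every S-polynomial of the final basis reduces to 0, so we have a Gröbner basis.
Inter-reduce: drop elements whose leading term is divisible by another's, tail-reduce, and make monic.
Reduced Gröbner basis: {x_1^{2} + \tfrac{11}{15}x_1 - \tfrac{26}{15}, x_2 + 1}.

Same reduced basis, so the two generating sets span the same ideal.

Yes, the ideals are equal.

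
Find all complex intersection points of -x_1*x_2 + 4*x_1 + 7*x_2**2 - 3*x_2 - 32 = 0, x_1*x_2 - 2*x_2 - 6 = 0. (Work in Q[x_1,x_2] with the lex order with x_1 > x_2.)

Compute a lex Gröbner basis by Buchberger's algorithm.
f_1 = -x_1*x_2 + 4*x_1 + 7*x_2**2 - 3*x_2 - 32, LT = x_1*x_2.
f_2 = x_1*x_2 - 2*x_2 - 6, LT = x_1*x_2.

S(f_1,f_2): lcm = x_1*x_2. S = -4*x_1 - 7*x_2**2 + 5*x_2 + 38.
  reduce S modulo (f_1, f_2):
  remainder -4*x_1 - 7*x_2**2 + 5*x_2 + 38 ≠ 0; add h_3 = -4*x_1 - 7*x_2**2 + 5*x_2 + 38 to the basis.

S(f_1,h_3): lcm = x_1*x_2. S = -4*x_1 - 7/4*x_2**3 - 23/4*x_2**2 + 25/2*x_2 + 32.
  reduce S modulo (f_1, f_2, h_3):
  remainder -7/4*x_2**3 + 5/4*x_2**2 + 15/2*x_2 - 6 ≠ 0; add h_4 = -7/4*x_2**3 + 5/4*x_2**2 + 15/2*x_2 - 6 to the basis.

The other S-polynomials (S(f_2,h_3), S(f_1,h_4), S(f_2,h_4), S(h_3,h_4)) all reduce to 0 modulo the current basis, so we have a Gröbner basis.
Inter-reduce: drop elements whose leading term is divisible by another's, tail-reduce, and make monic.
Reduced Gröbner basis: {x_1 + 7/4*x_2**2 - 5/4*x_2 - 19/2, x_2**3 - 5/7*x_2**2 - 30/7*x_2 + 24/7}.

From the last basis element, x_2**3 - 5/7*x_2**2 - 30/7*x_2 + 24/7 = 0, so x_2 takes values in {2, -9/14 + sqrt(417)/14, -sqrt(417)/14 - 9/14}. Each choice, substituted upward through the basis, yields the corresponding point(s) of the solution set.
  x_2 = 2: the earlier basis element becomes x_1 - 5 = 0, giving x_1 = 5 — point (5, 2).
  x_2 = -9/14 + sqrt(417)/14: the earlier basis element becomes x_1 - sqrt(417)/4 - 17/4 = 0, giving x_1 = 17/4 + sqrt(417)/4 — point (17/4 + sqrt(417)/4, -9/14 + sqrt(417)/14).
  x_2 = -sqrt(417)/14 - 9/14: the earlier basis element becomes x_1 - 17/4 + sqrt(417)/4 = 0, giving x_1 = 17/4 - sqrt(417)/4 — point (17/4 - sqrt(417)/4, -sqrt(417)/14 - 9/14).

{(5, 2), (17/4 + sqrt(417)/4, -9/14 + sqrt(417)/14), (17/4 - sqrt(417)/4, -sqrt(417)/14 - 9/14)}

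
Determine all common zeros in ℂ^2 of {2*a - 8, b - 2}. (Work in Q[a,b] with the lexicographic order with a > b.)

Compute a lex Gröbner basis by Buchberger's algorithm.
f_1 = 2*a - 8, LT = a.
f_2 = b - 2, LT = b.

The S-polynomials (S(f_1,f_2)) all reduce to 0 modulo the current basis, so we have a Gröbner basis.
Inter-reduce: drop elements whose leading term is divisible by another's, tail-reduce, and make monic.
Reduced Gröbner basis: {a - 4, b - 2}.

Elimination: the polynomial b - 2 lies in the elimination ideal for b, so b ∈ {2}. For each such b, the remaining basis elements (now univariate) give the rest of the solution.
  b = 2: the earlier basis element becomes a - 4 = 0, giving a = 4 — point (4, 2).

{(4, 2)}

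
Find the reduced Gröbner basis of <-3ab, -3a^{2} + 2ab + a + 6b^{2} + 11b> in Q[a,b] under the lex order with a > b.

G = {a^{2} - \tfrac{1}{3}a - 2b^{2} - \tfrac{11}{3}b, ab, b^{3} + \tfrac{11}{6}b^{2}}

f_1 = -3ab, LT = ab.
f_2 = -3a^{2} + 2ab + a + 6b^{2} + 11b, LT = a^{2}.

S(f_1,f_2): lcm = a^{2}b. S = \tfrac{2}{3}ab^{2} + \tfrac{1}{3}ab + 2b^{3} + \tfrac{11}{3}b^{2}.
  leading term ab^{2}: subtract (-\tfrac{2}{9}b)·f_1 from \tfrac{2}{3}ab^{2} + \tfrac{1}{3}ab + 2b^{3} + \tfrac{11}{3}b^{2} → \tfrac{1}{3}ab + 2b^{3} + \tfrac{11}{3}b^{2}
  leading term ab: subtract (-\tfrac{1}{9})·f_1 from \tfrac{1}{3}ab + 2b^{3} + \tfrac{11}{3}b^{2} → 2b^{3} + \tfrac{11}{3}b^{2}
  leading term b^{3}: no divisor's leading term divides it; move 2b^{3} to the remainder.
  leading term b^{2}: no divisor's leading term divides it; move \tfrac{11}{3}b^{2} to the remainder.
  remainder 2b^{3} + \tfrac{11}{3}b^{2} ≠ 0; add g_3 = 2b^{3} + \tfrac{11}{3}b^{2} to the basis.

S(f_1,g_3): lcm = ab^{3}. S = -\tfrac{11}{6}ab^{2}.
  leading term ab^{2}: subtract (\tfrac{11}{18}b)·f_1 from -\tfrac{11}{6}ab^{2} → 0
  remainder 0.

S(f_2,g_3): leading monomials are coprime, so the S-polynomial reduces to 0 (Buchberger's first criterion).
Every S-polynomial of the final basis reduces to 0, so we have a Gröbner basis.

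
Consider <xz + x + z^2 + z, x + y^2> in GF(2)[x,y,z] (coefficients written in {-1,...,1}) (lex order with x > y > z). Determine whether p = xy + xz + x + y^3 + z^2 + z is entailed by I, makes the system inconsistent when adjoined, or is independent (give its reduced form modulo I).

First compute the reduced Gröbner basis of I by Buchberger's algorithm.
f_1 = xz + x + z^2 + z, LT = xz.
f_2 = x + y^2, LT = x.

S(f_1,f_2): lcm = xz. S = x + y^2z + z^2 + z.
  reduce S modulo (f_1, f_2):
  remainder y^2z + y^2 + z^2 + z ≠ 0; add h_3 = y^2z + y^2 + z^2 + z to the basis.

The other S-polynomials (S(f_1,h_3), S(f_2,h_3)) all reduce to 0 modulo the current basis, so we have a Gröbner basis.
Inter-reduce: drop elements whose leading term is divisible by another's, tail-reduce, and make monic.
Reduced Gröbner basis: {x + y^2, y^2z + y^2 + z^2 + z}.
Label its elements g_1 = x + y^2, g_2 = y^2z + y^2 + z^2 + z.

Reduce p = xy + xz + x + y^3 + z^2 + z modulo G:
  leading term xy: subtract (y)·g_1 from xy + xz + x + y^3 + z^2 + z → xz + x + z^2 + z
  leading term xz: subtract (z)·g_1 from xz + x + z^2 + z → x + y^2z + z^2 + z
  leading term x: subtract (1)·g_1 from x + y^2z + z^2 + z → y^2z + y^2 + z^2 + z
  leading term y^2z: subtract (1)·g_2 from y^2z + y^2 + z^2 + z → 0
  normal form = 0.
Since the normal form is 0, p ∈ I.

xy + xz + x + y^3 + z^2 + z lies in I (it reduces to 0).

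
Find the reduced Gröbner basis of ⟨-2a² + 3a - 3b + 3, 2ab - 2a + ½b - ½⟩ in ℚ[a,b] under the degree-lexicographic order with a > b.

f_1 = -2a² + 3a - 3b + 3, LT = a².
f_2 = 2ab - 2a + ½b - ½, LT = ab.

S(f_1,f_2): lcm = a²b. S = a² - 7/4ab + 3/2b² + ¼a - 3/2b.
  leading term a²: subtract (-½)·f_1 from a² - 7/4ab + 3/2b² + ¼a - 3/2b → -7/4ab + 3/2b² + 7/4a - 3b + 3/2
  leading term ab: subtract (-⅞)·f_2 from -7/4ab + 3/2b² + 7/4a - 3b + 3/2 → 3/2b² - 41/16b + 17/16
  leading term b²: no divisor's leading term divides it; move 3/2b² to the remainder.
  leading term b: no divisor's leading term divides it; move -41/16b to the remainder.
  leading term 1: no divisor's leading term divides it; move 17/16 to the remainder.
  remainder 3/2b² - 41/16b + 17/16 ≠ 0; add g_3 = 3/2b² - 41/16b + 17/16 to the basis.

The other S-polynomials (S(f_1,g_3), S(f_2,g_3)) all reduce to 0 modulo the current basis, so we have a Gröbner basis.

G = {a² - 3/2a + 3/2b - 3/2, ab - a + ¼b - ¼, b² - 41/24b + 17/24}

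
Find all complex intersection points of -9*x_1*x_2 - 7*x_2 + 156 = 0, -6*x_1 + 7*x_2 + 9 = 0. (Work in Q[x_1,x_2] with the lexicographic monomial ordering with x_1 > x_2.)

Compute a lex Gröbner basis by Buchberger's algorithm.
f_1 = -9*x_1*x_2 - 7*x_2 + 156, LT = x_1*x_2.
f_2 = -6*x_1 + 7*x_2 + 9, LT = x_1.

S(f_1,f_2): lcm = x_1*x_2. S = 7/6*x_2**2 + 41/18*x_2 - 52/3.
  reduce S modulo (f_1, f_2):
  remainder 7/6*x_2**2 + 41/18*x_2 - 52/3 ≠ 0; add h_3 = 7/6*x_2**2 + 41/18*x_2 - 52/3 to the basis.

The other S-polynomials (S(f_1,h_3), S(f_2,h_3)) all reduce to 0 modulo the current basis, so we have a Gröbner basis.
Inter-reduce: drop elements whose leading term is divisible by another's, tail-reduce, and make monic.
Reduced Gröbner basis: {x_1 - 7/6*x_2 - 3/2, x_2**2 + 41/21*x_2 - 104/7}.

A lex Gröbner basis eliminates variables successively. Here x_2**2 + 41/21*x_2 - 104/7 depends only on x_2, with roots {-104/21, 3}; lifting each root through the earlier basis elements recovers the full solutions.
  x_2 = -104/21: the earlier basis element becomes x_1 + 77/18 = 0, giving x_1 = -77/18 — point (-77/18, -104/21).
  x_2 = 3: the earlier basis element becomes x_1 - 5 = 0, giving x_1 = 5 — point (5, 3).
Zero-dimensionality of the ideal guarantees finitely many solutions over ℂ.

{(-77/18, -104/21), (5, 3)}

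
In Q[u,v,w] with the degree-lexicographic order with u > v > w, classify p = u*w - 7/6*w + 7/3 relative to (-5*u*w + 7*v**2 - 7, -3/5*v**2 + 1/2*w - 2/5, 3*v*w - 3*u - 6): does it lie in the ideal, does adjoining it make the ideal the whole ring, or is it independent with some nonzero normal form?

First compute the reduced Gröbner basis of I by Buchberger's algorithm.
f_1 = -5*u*w + 7*v**2 - 7, LT = u*w.
f_2 = -3/5*v**2 + 1/2*w - 2/5, LT = v**2.
f_3 = 3*v*w - 3*u - 6, LT = v*w.

S(f_1,f_3): lcm = u*v*w. S = -7/5*v**3 + u**2 + 2*u + 7/5*v.
  leading term v**3: subtract (7/3*v)·f_2 from -7/5*v**3 + u**2 + 2*u + 7/5*v → u**2 - 7/6*v*w + 2*u + 7/3*v
  leading term u**2: no divisor's leading term divides it; move u**2 to the remainder.
  leading term v*w: subtract (-7/18)·f_3 from -7/6*v*w + 2*u + 7/3*v → 5/6*u + 7/3*v - 7/3
  leading term u: no divisor's leading term divides it; move 5/6*u to the remainder.
  leading term v: no divisor's leading term divides it; move 7/3*v to the remainder.
  leading term 1: no divisor's leading term divides it; move -7/3 to the remainder.
  remainder u**2 + 5/6*u + 7/3*v - 7/3 ≠ 0; add h_4 = u**2 + 5/6*u + 7/3*v - 7/3 to the basis.

S(f_2,f_3): lcm = v**2*w. S = u*v - 5/6*w**2 + 2*v + 2/3*w.
  leading term u*v: no divisor's leading term divides it; move u*v to the remainder.
  leading term w**2: no divisor's leading term divides it; move -5/6*w**2 to the remainder.
  leading term v: no divisor's leading term divides it; move 2*v to the remainder.
  leading term w: no divisor's leading term divides it; move 2/3*w to the remainder.
  remainder u*v - 5/6*w**2 + 2*v + 2/3*w ≠ 0; add h_5 = u*v - 5/6*w**2 + 2*v + 2/3*w to the basis.

S(f_1,h_5): lcm = u*v*w. S = -7/5*v**3 + 5/6*w**3 - 2*v*w - 2/3*w**2 + 7/5*v.
  leading term v**3: subtract (7/3*v)·f_2 from -7/5*v**3 + 5/6*w**3 - 2*v*w - 2/3*w**2 + 7/5*v → 5/6*w**3 - 19/6*v*w - 2/3*w**2 + 7/3*v
  leading term w**3: no divisor's leading term divides it; move 5/6*w**3 to the remainder.
  leading term v*w: subtract (-19/18)·f_3 from -19/6*v*w - 2/3*w**2 + 7/3*v → -2/3*w**2 - 19/6*u + 7/3*v - 19/3
  leading term w**2: no divisor's leading term divides it; move -2/3*w**2 to the remainder.
  leading term u: no divisor's leading term divides it; move -19/6*u to the remainder.
  leading term v: no divisor's leading term divides it; move 7/3*v to the remainder.
  leading term 1: no divisor's leading term divides it; move -19/3 to the remainder.
  remainder 5/6*w**3 - 2/3*w**2 - 19/6*u + 7/3*v - 19/3 ≠ 0; add h_6 = 5/6*w**3 - 2/3*w**2 - 19/6*u + 7/3*v - 19/3 to the basis.

The other S-polynomials (S(f_1,f_2), S(f_1,h_4), S(f_2,h_4), S(f_3,h_4), S(f_2,h_5), S(f_3,h_5), S(h_4,h_5), S(f_1,h_6), S(f_2,h_6), S(f_3,h_6), S(h_4,h_6), S(h_5,h_6)) all reduce to 0 modulo the current basis, so we have a Gröbner basis.
Inter-reduce: drop elements whose leading term is divisible by another's, tail-reduce, and make monic.
Reduced Gröbner basis: {w**3 - 4/5*w**2 - 19/5*u + 14/5*v - 38/5, u**2 + 5/6*u + 7/3*v - 7/3, u*v - 5/6*w**2 + 2*v + 2/3*w, u*w - 7/6*w + 7/3, v**2 - 5/6*w + 2/3, v*w - u - 2}.
Label its elements g_1 = w**3 - 4/5*w**2 - 19/5*u + 14/5*v - 38/5, g_2 = u**2 + 5/6*u + 7/3*v - 7/3, g_3 = u*v - 5/6*w**2 + 2*v + 2/3*w, g_4 = u*w - 7/6*w + 7/3, g_5 = v**2 - 5/6*w + 2/3, g_6 = v*w - u - 2.

Reduce p = u*w - 7/6*w + 7/3 modulo G:
  leading term u*w: subtract (1)·g_4 from u*w - 7/6*w + 7/3 → 0
  normal form = 0.
Since the normal form is 0, p ∈ I.

u*w - 7/6*w + 7/3 lies in I (it reduces to 0).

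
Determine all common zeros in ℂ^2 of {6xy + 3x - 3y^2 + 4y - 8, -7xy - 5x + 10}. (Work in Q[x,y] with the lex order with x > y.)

Compute a lex Gröbner basis by Buchberger's algorithm.
f_1 = 6xy + 3x - 3y^2 + 4y - 8, LT = xy.
f_2 = -7xy - 5x + 10, LT = xy.

S(f_1,f_2): lcm = xy. S = -3/14x - 1/2y^2 + 2/3y + 2/21.
  reduce S modulo (f_1, f_2):
  remainder -3/14x - 1/2y^2 + 2/3y + 2/21 ≠ 0; add h_3 = -3/14x - 1/2y^2 + 2/3y + 2/21 to the basis.

S(f_1,h_3): lcm = xy. S = 1/2x - 7/3y^3 + 47/18y^2 + 10/9y - 4/3.
  reduce S modulo (f_1, f_2, h_3):
  remainder -7/3y^3 + 13/9y^2 + 8/3y - 10/9 ≠ 0; add h_4 = -7/3y^3 + 13/9y^2 + 8/3y - 10/9 to the basis.

The other S-polynomials (S(f_2,h_3), S(f_1,h_4), S(f_2,h_4), S(h_3,h_4)) all reduce to 0 modulo the current basis, so we have a Gröbner basis.
Inter-reduce: drop elements whose leading term is divisible by another's, tail-reduce, and make monic.
Reduced Gröbner basis: {x + 7/3y^2 - 28/9y - 4/9, y^3 - 13/21y^2 - 8/7y + 10/21}.

Elimination: the polynomial y^3 - 13/21y^2 - 8/7y + 10/21 lies in the elimination ideal for y, so y ∈ {-1, 17/21 - sqrt(79)/21, sqrt(79)/21 + 17/21}. For each such y, the remaining basis elements (now univariate) give the rest of the solution.
  y = -1: the earlier basis element becomes x + 5 = 0, giving x = -5 — point (-5, -1).
  y = 17/21 - sqrt(79)/21: the earlier basis element becomes x - 64/63 - 2*sqrt(79)/63 = 0, giving x = 2*sqrt(79)/63 + 64/63 — point (2*sqrt(79)/63 + 64/63, 17/21 - sqrt(79)/21).
  y = sqrt(79)/21 + 17/21: the earlier basis element becomes x - 64/63 + 2*sqrt(79)/63 = 0, giving x = 64/63 - 2*sqrt(79)/63 — point (64/63 - 2*sqrt(79)/63, sqrt(79)/21 + 17/21).
A lex Gröbner basis triangularizes the system, enabling back-substitution.

{(-5, -1), (2*sqrt(79)/63 + 64/63, 17/21 - sqrt(79)/21), (64/63 - 2*sqrt(79)/63, sqrt(79)/21 + 17/21)}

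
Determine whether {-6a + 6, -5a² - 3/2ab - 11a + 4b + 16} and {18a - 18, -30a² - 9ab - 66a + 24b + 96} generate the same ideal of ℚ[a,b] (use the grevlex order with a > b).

Yes, the ideals are equal.

Two ideals are equal iff their reduced Gröbner bases coincide (the reduced basis is unique for a fixed ordering).
Buchberger on the first generating set:
f_1 = -6a + 6, LT = a.
f_2 = -5a² - 3/2ab - 11a + 4b + 16, LT = a².

S(f_1,f_2): lcm = a². S = -3/10ab - 16/5a + ⅘b + 16/5.
  leading term ab: subtract (1/20b)·f_1 from -3/10ab - 16/5a + ⅘b + 16/5 → -16/5a + ½b + 16/5
  leading term a: subtract (8/15)·f_1 from -16/5a + ½b + 16/5 → ½b
  leading term b: no divisor's leading term divides it; move ½b to the remainder.
  remainder ½b ≠ 0; add g_3 = ½b to the basis.

The other S-polynomials (S(f_1,g_3), S(f_2,g_3)) all reduce to 0 modulo the current basis, so we have a Gröbner basis.
Inter-reduce: drop elements whose leading term is divisible by another's, tail-reduce, and make monic.
Reduced Gröbner basis: {a - 1, b}.

Buchberger on the second generating set:
h_1 = 18a - 18, LT = a.
h_2 = -30a² - 9ab - 66a + 24b + 96, LT = a².

S(h_1,h_2): lcm = a². S = -3/10ab - 16/5a + ⅘b + 16/5.
  leading term ab: subtract (-1/60b)·h_1 from -3/10ab - 16/5a + ⅘b + 16/5 → -16/5a + ½b + 16/5
  leading term a: subtract (-8/45)·h_1 from -16/5a + ½b + 16/5 → ½b
  leading term b: no divisor's leading term divides it; move ½b to the remainder.
  remainder ½b ≠ 0; add k_3 = ½b to the basis.

The other S-polynomials (S(h_1,k_3), S(h_2,k_3)) all reduce to 0 modulo the current basis, so we have a Gröbner basis.
Inter-reduce: drop elements whose leading term is divisible by another's, tail-reduce, and make monic.
Reduced Gröbner basis: {a - 1, b}.

These coincide, so the ideals are equal.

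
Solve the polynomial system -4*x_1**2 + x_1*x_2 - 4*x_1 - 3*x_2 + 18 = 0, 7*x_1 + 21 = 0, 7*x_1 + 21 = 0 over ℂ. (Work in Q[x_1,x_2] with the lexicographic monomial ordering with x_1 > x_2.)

{(-3, -1)}

Compute a lex Gröbner basis by Buchberger's algorithm.
f_1 = -4*x_1**2 + x_1*x_2 - 4*x_1 - 3*x_2 + 18, LT = x_1**2.
f_2 = 7*x_1 + 21, LT = x_1.
f_3 = 7*x_1 + 21, LT = x_1.

S(f_1,f_2): lcm = x_1**2. S = -1/4*x_1*x_2 - 2*x_1 + 3/4*x_2 - 9/2.
  reduce S modulo (f_1, f_2, f_3):
  remainder 3/2*x_2 + 3/2 ≠ 0; add h_4 = 3/2*x_2 + 3/2 to the basis.

The other S-polynomials (S(f_1,f_3), S(f_2,f_3), S(f_1,h_4), S(f_2,h_4), S(f_3,h_4)) all reduce to 0 modulo the current basis, so we have a Gröbner basis.
Inter-reduce: drop elements whose leading term is divisible by another's, tail-reduce, and make monic.
Reduced Gröbner basis: {x_1 + 3, x_2 + 1}.

A lex Gröbner basis eliminates variables successively. Here x_2 + 1 depends only on x_2, with roots {-1}; lifting each root through the earlier basis elements recovers the full solutions.
  x_2 = -1: the earlier basis element becomes x_1 + 3 = 0, giving x_1 = -3 — point (-3, -1).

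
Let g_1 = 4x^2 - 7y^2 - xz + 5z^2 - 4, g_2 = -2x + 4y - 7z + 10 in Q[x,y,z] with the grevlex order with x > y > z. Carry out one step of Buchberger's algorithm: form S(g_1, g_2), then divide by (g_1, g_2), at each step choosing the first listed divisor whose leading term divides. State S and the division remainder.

lcm(LM(g_1), LM(g_2)) = x^2.
S = (lcm/LT(g_1))·g_1 − (lcm/LT(g_2))·g_2 = 2xy - 7/4y^2 - 15/4xz + 5/4z^2 + 5x - 1.
Reduce S modulo (g_1, g_2) in that order:
  leading term xy: subtract (-y)·g_2 from 2xy - 7/4y^2 - 15/4xz + 5/4z^2 + 5x - 1 → 9/4y^2 - 15/4xz - 7yz + 5/4z^2 + 5x + 10y - 1
  leading term y^2: no divisor's leading term divides it; move 9/4y^2 to the remainder.
  leading term xz: subtract (15/8z)·g_2 from -15/4xz - 7yz + 5/4z^2 + 5x + 10y - 1 → -29/2yz + 115/8z^2 + 5x + 10y - 75/4z - 1
  leading term yz: no divisor's leading term divides it; move -29/2yz to the remainder.
  leading term z^2: no divisor's leading term divides it; move 115/8z^2 to the remainder.
  leading term x: subtract (-5/2)·g_2 from 5x + 10y - 75/4z - 1 → 20y - 145/4z + 24
  leading term y: no divisor's leading term divides it; move 20y to the remainder.
  leading term z: no divisor's leading term divides it; move -145/4z to the remainder.
  leading term 1: no divisor's leading term divides it; move 24 to the remainder.
The remainder 9/4y^2 - 29/2yz + 115/8z^2 + 20y - 145/4z + 24 is nonzero, so it would be added as the next basis element.

S(g_1, g_2) = 2xy - 7/4y^2 - 15/4xz + 5/4z^2 + 5x - 1; remainder on division = 9/4y^2 - 29/2yz + 115/8z^2 + 20y - 145/4z + 24.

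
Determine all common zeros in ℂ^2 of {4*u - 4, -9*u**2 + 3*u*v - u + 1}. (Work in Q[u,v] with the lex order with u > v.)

{(1, 3)}

Compute a lex Gröbner basis by Buchberger's algorithm.
f_1 = 4*u - 4, LT = u.
f_2 = -9*u**2 + 3*u*v - u + 1, LT = u**2.

S(f_1,f_2): lcm = u**2. S = 1/3*u*v - 10/9*u + 1/9.
  leading term u*v: subtract (1/12*v)·f_1 from 1/3*u*v - 10/9*u + 1/9 → -10/9*u + 1/3*v + 1/9
  leading term u: subtract (-5/18)·f_1 from -10/9*u + 1/3*v + 1/9 → 1/3*v - 1
  leading term v: no divisor's leading term divides it; move 1/3*v to the remainder.
  leading term 1: no divisor's leading term divides it; move -1 to the remainder.
  remainder 1/3*v - 1 ≠ 0; add h_3 = 1/3*v - 1 to the basis.

The other S-polynomials (S(f_1,h_3), S(f_2,h_3)) all reduce to 0 modulo the current basis, so we have a Gröbner basis.
Inter-reduce: drop elements whose leading term is divisible by another's, tail-reduce, and make monic.
Reduced Gröbner basis: {u - 1, v - 3}.

From the last basis element, v - 3 = 0, so v takes values in {3}. Each choice, substituted upward through the basis, yields the corresponding point(s) of the solution set.
  v = 3: the earlier basis element becomes u - 1 = 0, giving u = 1 — point (1, 3).
Each listed point satisfies every original equation (direct substitution).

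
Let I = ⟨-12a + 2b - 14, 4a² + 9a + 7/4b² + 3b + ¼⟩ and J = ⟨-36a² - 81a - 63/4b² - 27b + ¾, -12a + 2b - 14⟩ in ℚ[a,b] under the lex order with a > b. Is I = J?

Equality of ideals is decidable: compute both reduced Gröbner bases (unique for the ordering) and check whether they agree.
Buchberger on the first generating set:
f_1 = -12a + 2b - 14, LT = a.
f_2 = 4a² + 9a + 7/4b² + 3b + ¼, LT = a².

S(f_1,f_2): lcm = a². S = -⅙ab - 13/12a - 7/16b² - ¾b - 1/16.
  leading term ab: subtract (1/72b)·f_1 from -⅙ab - 13/12a - 7/16b² - ¾b - 1/16 → -13/12a - 67/144b² - 5/9b - 1/16
  leading term a: subtract (13/144)·f_1 from -13/12a - 67/144b² - 5/9b - 1/16 → -67/144b² - 53/72b + 173/144
  leading term b²: no divisor's leading term divides it; move -67/144b² to the remainder.
  leading term b: no divisor's leading term divides it; move -53/72b to the remainder.
  leading term 1: no divisor's leading term divides it; move 173/144 to the remainder.
  remainder -67/144b² - 53/72b + 173/144 ≠ 0; add g_3 = -67/144b² - 53/72b + 173/144 to the basis.

The other S-polynomials (S(f_1,g_3), S(f_2,g_3)) all reduce to 0 modulo the current basis, so we have a Gröbner basis.
Inter-reduce: drop elements whose leading term is divisible by another's, tail-reduce, and make monic.
Reduced Gröbner basis: {a - ⅙b + 7/6, b² + 106/67b - 173/67}.

Buchberger on the second generating set:
h_1 = -36a² - 81a - 63/4b² - 27b + ¾, LT = a².
h_2 = -12a + 2b - 14, LT = a.

S(h_1,h_2): lcm = a². S = ⅙ab + 13/12a + 7/16b² + ¾b - 1/48.
  leading term ab: subtract (-1/72b)·h_2 from ⅙ab + 13/12a + 7/16b² + ¾b - 1/48 → 13/12a + 67/144b² + 5/9b - 1/48
  leading term a: subtract (-13/144)·h_2 from 13/12a + 67/144b² + 5/9b - 1/48 → 67/144b² + 53/72b - 185/144
  leading term b²: no divisor's leading term divides it; move 67/144b² to the remainder.
  leading term b: no divisor's leading term divides it; move 53/72b to the remainder.
  leading term 1: no divisor's leading term divides it; move -185/144 to the remainder.
  remainder 67/144b² + 53/72b - 185/144 ≠ 0; add k_3 = 67/144b² + 53/72b - 185/144 to the basis.

The other S-polynomials (S(h_1,k_3), S(h_2,k_3)) all reduce to 0 modulo the current basis, so we have a Gröbner basis.
Inter-reduce: drop elements whose leading term is divisible by another's, tail-reduce, and make monic.
Reduced Gröbner basis: {a - ⅙b + 7/6, b² + 106/67b - 185/67}.

The bases are distinct; the ideals are different.

No, the ideals differ.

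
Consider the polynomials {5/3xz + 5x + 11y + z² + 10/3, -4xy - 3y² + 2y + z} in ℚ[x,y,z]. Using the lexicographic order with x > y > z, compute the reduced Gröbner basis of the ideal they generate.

G = {xy + ¾y² - ½y - ¼z, xz + 3x + 33/5y + ⅗z² + 2, y²z - 29/5y² - ⅘yz² - ⅔yz - 14/3y - ⅓z² - z}

The reduced Gröbner basis is the canonical form of the ideal for this ordering.

f_1 = 5/3xz + 5x + 11y + z² + 10/3, LT = xz.
f_2 = -4xy - 3y² + 2y + z, LT = xy.

S(f_1,f_2): lcm = xyz. S = 3xy - ¾y²z + 33/5y² + ⅗yz² + ½yz + 2y + ¼z².
  leading term xy: subtract (-¾)·f_2 from 3xy - ¾y²z + 33/5y² + ⅗yz² + ½yz + 2y + ¼z² → -¾y²z + 87/20y² + ⅗yz² + ½yz + 7/2y + ¼z² + ¾z
  leading term y²z: no divisor's leading term divides it; move -¾y²z to the remainder.
  leading term y²: no divisor's leading term divides it; move 87/20y² to the remainder.
  leading term yz²: no divisor's leading term divides it; move ⅗yz² to the remainder.
  leading term yz: no divisor's leading term divides it; move ½yz to the remainder.
  leading term y: no divisor's leading term divides it; move 7/2y to the remainder.
  leading term z²: no divisor's leading term divides it; move ¼z² to the remainder.
  leading term z: no divisor's leading term divides it; move ¾z to the remainder.
  remainder -¾y²z + 87/20y² + ⅗yz² + ½yz + 7/2y + ¼z² + ¾z ≠ 0; add g_3 = -¾y²z + 87/20y² + ⅗yz² + ½yz + 7/2y + ¼z² + ¾z to the basis.

The other S-polynomials (S(f_1,g_3), S(f_2,g_3)) all reduce to 0 modulo the current basis, so we have a Gröbner basis.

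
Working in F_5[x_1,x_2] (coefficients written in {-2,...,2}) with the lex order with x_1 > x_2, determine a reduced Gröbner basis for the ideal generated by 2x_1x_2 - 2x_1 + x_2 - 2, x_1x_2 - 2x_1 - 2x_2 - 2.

f_1 = 2x_1x_2 - 2x_1 + x_2 - 2, LT = x_1x_2.
f_2 = x_1x_2 - 2x_1 - 2x_2 - 2, LT = x_1x_2.

S(f_1,f_2): lcm = x_1x_2. S = x_1 + 1.
  leading term x_1: no divisor's leading term divides it; move x_1 to the remainder.
  leading term 1: no divisor's leading term divides it; move 1 to the remainder.
  remainder x_1 + 1 ≠ 0; add g_3 = x_1 + 1 to the basis.

S(f_1,g_3): lcm = x_1x_2. S = -x_1 + 2x_2 - 1.
  leading term x_1: subtract (-1)·g_3 from -x_1 + 2x_2 - 1 → 2x_2
  leading term x_2: no divisor's leading term divides it; move 2x_2 to the remainder.
  remainder 2x_2 ≠ 0; add g_4 = 2x_2 to the basis.

S(f_2,g_3): lcm = x_1x_2. S = -2x_1 + 2x_2 - 2.
  leading term x_1: subtract (-2)·g_3 from -2x_1 + 2x_2 - 2 → 2x_2
  leading term x_2: subtract (1)·g_4 from 2x_2 → 0
  remainder 0.

S(f_1,g_4): lcm = x_1x_2. S = -x_1 - 2x_2 - 1.
  leading term x_1: subtract (-1)·g_3 from -x_1 - 2x_2 - 1 → -2x_2
  leading term x_2: subtract (-1)·g_4 from -2x_2 → 0
  remainder 0.

S(f_2,g_4): lcm = x_1x_2. S = -2x_1 - 2x_2 - 2.
  leading term x_1: subtract (-2)·g_3 from -2x_1 - 2x_2 - 2 → -2x_2
  leading term x_2: subtract (-1)·g_4 from -2x_2 → 0
  remainder 0.

S(g_3,g_4): leading monomials are coprime, so the S-polynomial reduces to 0 (Buchberger's first criterion).
Every S-polynomial of the final basis reduces to 0, so we have a Gröbner basis.
Inter-reduce: drop elements whose leading term is divisible by another's, tail-reduce, and make monic.

G = {x_1 + 1, x_2}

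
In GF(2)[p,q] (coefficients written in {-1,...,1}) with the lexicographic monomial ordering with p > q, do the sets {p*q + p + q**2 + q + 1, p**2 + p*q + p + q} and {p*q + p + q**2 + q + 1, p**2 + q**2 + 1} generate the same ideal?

Equality of ideals is decidable: compute both reduced Gröbner bases (unique for the ordering) and check whether they agree.
Buchberger on the first generating set:
f_1 = p*q + p + q**2 + q + 1, LT = p*q.
f_2 = p**2 + p*q + p + q, LT = p**2.

S(f_1,f_2): lcm = p**2*q. S = p**2 + p + q**2.
  reduce S modulo (f_1, f_2):
  remainder p + 1 ≠ 0; add g_3 = p + 1 to the basis.

S(f_1,g_3): lcm = p*q. S = p + q**2 + 1.
  reduce S modulo (f_1, f_2, g_3):
  remainder q**2 ≠ 0; add g_4 = q**2 to the basis.

The other S-polynomials (S(f_2,g_3), S(f_1,g_4), S(f_2,g_4), S(g_3,g_4)) all reduce to 0 modulo the current basis, so we have a Gröbner basis.
Inter-reduce: drop elements whose leading term is divisible by another's, tail-reduce, and make monic.
Reduced Gröbner basis: {p + 1, q**2}.

Buchberger on the second generating set:
h_1 = p*q + p + q**2 + q + 1, LT = p*q.
h_2 = p**2 + q**2 + 1, LT = p**2.

S(h_1,h_2): lcm = p**2*q. S = p**2 + p*q**2 + p*q + p + q**3 + q.
  reduce S modulo (h_1, h_2):
  remainder p + 1 ≠ 0; add k_3 = p + 1 to the basis.

S(h_1,k_3): lcm = p*q. S = p + q**2 + 1.
  reduce S modulo (h_1, h_2, k_3):
  remainder q**2 ≠ 0; add k_4 = q**2 to the basis.

The other S-polynomials (S(h_2,k_3), S(h_1,k_4), S(h_2,k_4), S(k_3,k_4)) all reduce to 0 modulo the current basis, so we have a Gröbner basis.
Inter-reduce: drop elements whose leading term is divisible by another's, tail-reduce, and make monic.
Reduced Gröbner basis: {p + 1, q**2}.

These coincide, so the ideals are equal.
The choice of monomial ordering does not affect the verdict — as long as both bases are computed under the same ordering, their equality decides ideal equality.

Yes, the ideals are equal.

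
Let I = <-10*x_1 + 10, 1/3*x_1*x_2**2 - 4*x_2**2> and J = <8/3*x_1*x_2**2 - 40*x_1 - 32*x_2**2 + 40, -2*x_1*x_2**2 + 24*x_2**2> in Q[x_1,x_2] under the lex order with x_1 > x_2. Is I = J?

Yes, the ideals are equal.

Two ideals are equal iff their reduced Gröbner bases coincide (the reduced basis is unique for a fixed ordering).
Buchberger on the first generating set:
f_1 = -10*x_1 + 10, LT = x_1.
f_2 = 1/3*x_1*x_2**2 - 4*x_2**2, LT = x_1*x_2**2.

S(f_1,f_2): lcm = x_1*x_2**2. S = 11*x_2**2.
  leading term x_2**2: no divisor's leading term divides it; move 11*x_2**2 to the remainder.
  remainder 11*x_2**2 ≠ 0; add g_3 = 11*x_2**2 to the basis.

The other S-polynomials (S(f_1,g_3), S(f_2,g_3)) all reduce to 0 modulo the current basis, so we have a Gröbner basis.
Inter-reduce: drop elements whose leading term is divisible by another's, tail-reduce, and make monic.
Reduced Gröbner basis: {x_1 - 1, x_2**2}.

Buchberger on the second generating set:
h_1 = 8/3*x_1*x_2**2 - 40*x_1 - 32*x_2**2 + 40, LT = x_1*x_2**2.
h_2 = -2*x_1*x_2**2 + 24*x_2**2, LT = x_1*x_2**2.

S(h_1,h_2): lcm = x_1*x_2**2. S = -15*x_1 + 15.
  leading term x_1: no divisor's leading term divides it; move -15*x_1 to the remainder.
  leading term 1: no divisor's leading term divides it; move 15 to the remainder.
  remainder -15*x_1 + 15 ≠ 0; add k_3 = -15*x_1 + 15 to the basis.

S(h_1,k_3): lcm = x_1*x_2**2. S = -15*x_1 - 11*x_2**2 + 15.
  leading term x_1: subtract (1)·k_3 from -15*x_1 - 11*x_2**2 + 15 → -11*x_2**2
  leading term x_2**2: no divisor's leading term divides it; move -11*x_2**2 to the remainder.
  remainder -11*x_2**2 ≠ 0; add k_4 = -11*x_2**2 to the basis.

The other S-polynomials (S(h_2,k_3), S(h_1,k_4), S(h_2,k_4), S(k_3,k_4)) all reduce to 0 modulo the current basis, so we have a Gröbner basis.
Inter-reduce: drop elements whose leading term is divisible by another's, tail-reduce, and make monic.
Reduced Gröbner basis: {x_1 - 1, x_2**2}.

These coincide, so the ideals are equal.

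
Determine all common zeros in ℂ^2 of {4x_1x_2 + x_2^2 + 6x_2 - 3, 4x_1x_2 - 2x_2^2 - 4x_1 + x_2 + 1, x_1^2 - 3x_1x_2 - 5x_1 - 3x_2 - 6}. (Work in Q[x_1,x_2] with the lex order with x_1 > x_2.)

Compute a lex Gröbner basis by Buchberger's algorithm.
f_1 = 4x_1x_2 + x_2^2 + 6x_2 - 3, LT = x_1x_2.
f_2 = 4x_1x_2 - 4x_1 - 2x_2^2 + x_2 + 1, LT = x_1x_2.
f_3 = x_1^2 - 3x_1x_2 - 5x_1 - 3x_2 - 6, LT = x_1^2.

S(f_1,f_2): lcm = x_1x_2. S = x_1 + 3/4x_2^2 + 5/4x_2 - 1.
  leading term x_1: no divisor's leading term divides it; move x_1 to the remainder.
  leading term x_2^2: no divisor's leading term divides it; move 3/4x_2^2 to the remainder.
  leading term x_2: no divisor's leading term divides it; move 5/4x_2 to the remainder.
  leading term 1: no divisor's leading term divides it; move -1 to the remainder.
  remainder x_1 + 3/4x_2^2 + 5/4x_2 - 1 ≠ 0; add h_4 = x_1 + 3/4x_2^2 + 5/4x_2 - 1 to the basis.

S(f_1,f_3): lcm = x_1^2x_2. S = 13/4x_1x_2^2 + 13/2x_1x_2 - 3/4x_1 + 3x_2^2 + 6x_2.
  leading term x_1x_2^2: subtract (13/16x_2)·f_1 from 13/4x_1x_2^2 + 13/2x_1x_2 - 3/4x_1 + 3x_2^2 + 6x_2 → 13/2x_1x_2 - 3/4x_1 - 13/16x_2^3 - 15/8x_2^2 + 135/16x_2
  leading term x_1x_2: subtract (13/8)·f_1 from 13/2x_1x_2 - 3/4x_1 - 13/16x_2^3 - 15/8x_2^2 + 135/16x_2 → -3/4x_1 - 13/16x_2^3 - 7/2x_2^2 - 21/16x_2 + 39/8
  leading term x_1: subtract (-3/4)·h_4 from -3/4x_1 - 13/16x_2^3 - 7/2x_2^2 - 21/16x_2 + 39/8 → -13/16x_2^3 - 47/16x_2^2 - 3/8x_2 + 33/8
  leading term x_2^3: no divisor's leading term divides it; move -13/16x_2^3 to the remainder.
  leading term x_2^2: no divisor's leading term divides it; move -47/16x_2^2 to the remainder.
  leading term x_2: no divisor's leading term divides it; move -3/8x_2 to the remainder.
  leading term 1: no divisor's leading term divides it; move 33/8 to the remainder.
  remainder -13/16x_2^3 - 47/16x_2^2 - 3/8x_2 + 33/8 ≠ 0; add h_5 = -13/16x_2^3 - 47/16x_2^2 - 3/8x_2 + 33/8 to the basis.

S(f_2,f_3): lcm = x_1^2x_2. S = -x_1^2 + 5/2x_1x_2^2 + 21/4x_1x_2 + 1/4x_1 + 3x_2^2 + 6x_2.
  leading term x_1^2: subtract (-1)·f_3 from -x_1^2 + 5/2x_1x_2^2 + 21/4x_1x_2 + 1/4x_1 + 3x_2^2 + 6x_2 → 5/2x_1x_2^2 + 9/4x_1x_2 - 19/4x_1 + 3x_2^2 + 3x_2 - 6
  leading term x_1x_2^2: subtract (5/8x_2)·f_1 from 5/2x_1x_2^2 + 9/4x_1x_2 - 19/4x_1 + 3x_2^2 + 3x_2 - 6 → 9/4x_1x_2 - 19/4x_1 - 5/8x_2^3 - 3/4x_2^2 + 39/8x_2 - 6
  leading term x_1x_2: subtract (9/16)·f_1 from 9/4x_1x_2 - 19/4x_1 - 5/8x_2^3 - 3/4x_2^2 + 39/8x_2 - 6 → -19/4x_1 - 5/8x_2^3 - 21/16x_2^2 + 3/2x_2 - 69/16
  leading term x_1: subtract (-19/4)·h_4 from -19/4x_1 - 5/8x_2^3 - 21/16x_2^2 + 3/2x_2 - 69/16 → -5/8x_2^3 + 9/4x_2^2 + 119/16x_2 - 145/16
  leading term x_2^3: subtract (10/13)·h_5 from -5/8x_2^3 + 9/4x_2^2 + 119/16x_2 - 145/16 → 469/104x_2^2 + 1607/208x_2 - 2545/208
  leading term x_2^2: no divisor's leading term divides it; move 469/104x_2^2 to the remainder.
  leading term x_2: no divisor's leading term divides it; move 1607/208x_2 to the remainder.
  leading term 1: no divisor's leading term divides it; move -2545/208 to the remainder.
  remainder 469/104x_2^2 + 1607/208x_2 - 2545/208 ≠ 0; add h_6 = 469/104x_2^2 + 1607/208x_2 - 2545/208 to the basis.

S(f_1,h_4): lcm = x_1x_2. S = -3/4x_2^3 - x_2^2 + 5/2x_2 - 3/4.
  leading term x_2^3: subtract (12/13)·h_5 from -3/4x_2^3 - x_2^2 + 5/2x_2 - 3/4 → 89/52x_2^2 + 37/13x_2 - 237/52
  leading term x_2^2: subtract (178/469)·h_6 from 89/52x_2^2 + 37/13x_2 - 237/52 → -323/3752x_2 + 323/3752
  leading term x_2: no divisor's leading term divides it; move -323/3752x_2 to the remainder.
  leading term 1: no divisor's leading term divides it; move 323/3752 to the remainder.
  remainder -323/3752x_2 + 323/3752 ≠ 0; add h_7 = -323/3752x_2 + 323/3752 to the basis.

The other S-polynomials (S(f_2,h_4), S(f_3,h_4), S(f_1,h_5), S(f_2,h_5), S(f_3,h_5), S(h_4,h_5), S(f_1,h_6), S(f_2,h_6), S(f_3,h_6), S(h_4,h_6), S(h_5,h_6), S(f_1,h_7), S(f_2,h_7), S(f_3,h_7), S(h_4,h_7), S(h_5,h_7), S(h_6,h_7)) all reduce to 0 modulo the current basis, so we have a Gröbner basis.
Inter-reduce: drop elements whose leading term is divisible by another's, tail-reduce, and make monic.
Reduced Gröbner basis: {x_1 + 1, x_2 - 1}.

Since the basis is lex-ordered, x_2 - 1 is univariate in x_2. Its roots are {1}. Back-substituting each root into the other basis elements fixes the other coordinates.
  x_2 = 1: the earlier basis element becomes x_1 + 1 = 0, giving x_1 = -1 — point (-1, 1).

{(-1, 1)}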